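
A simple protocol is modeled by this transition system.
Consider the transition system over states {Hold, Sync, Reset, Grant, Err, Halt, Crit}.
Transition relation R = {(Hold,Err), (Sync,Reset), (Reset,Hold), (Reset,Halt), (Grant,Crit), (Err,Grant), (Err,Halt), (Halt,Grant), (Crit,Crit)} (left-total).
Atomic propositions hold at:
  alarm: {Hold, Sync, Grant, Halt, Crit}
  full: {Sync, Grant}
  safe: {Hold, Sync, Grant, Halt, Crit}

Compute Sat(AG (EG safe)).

EG safe: greatest fixpoint, start Z0 = {Hold, Sync, Grant, Halt, Crit}, keep only states in Sat with some successor in Z. Z1 = {Grant, Halt, Crit}; fixed.
Sat(EG safe) = {Grant, Halt, Crit}
AG (EG safe): greatest fixpoint, start Z0 = {Grant, Halt, Crit}, keep only states in Sat with every successor in Z. Already a fixed point.
Sat(AG (EG safe)) = {Grant, Halt, Crit}

{Grant, Halt, Crit}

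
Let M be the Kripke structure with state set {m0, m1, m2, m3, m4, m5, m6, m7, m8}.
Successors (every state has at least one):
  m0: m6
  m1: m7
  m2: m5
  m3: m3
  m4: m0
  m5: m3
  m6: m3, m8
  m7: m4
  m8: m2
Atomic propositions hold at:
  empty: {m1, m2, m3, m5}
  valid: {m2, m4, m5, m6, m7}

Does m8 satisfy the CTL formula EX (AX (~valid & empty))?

Sat(~valid) = {m0, m1, m3, m8}
Sat(~valid & empty) = {m1, m3}
Sat(AX (~valid & empty)) = {s : every successor in {m1, m3}} = {m3, m5}
Sat(EX (AX (~valid & empty))) = {s : some successor in {m3, m5}} = {m2, m3, m5, m6}
m8 ∉ Sat(EX (AX (~valid & empty))) = {m2, m3, m5, m6}, so the formula does not hold at m8.

No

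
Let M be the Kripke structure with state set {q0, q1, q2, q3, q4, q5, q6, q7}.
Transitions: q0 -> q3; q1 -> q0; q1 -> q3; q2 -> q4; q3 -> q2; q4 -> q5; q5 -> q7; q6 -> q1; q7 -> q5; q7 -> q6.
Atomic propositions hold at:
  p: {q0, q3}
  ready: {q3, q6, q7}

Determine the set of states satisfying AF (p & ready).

{q0, q1, q3, q6}

Sat(p & ready) = {q3}
AF (p & ready): least fixpoint, start Z0 = {q3}, add states with every successor in Z. Z1 = {q0, q3}; Z2 = {q0, q1, q3}; Z3 = {q0, q1, q3, q6}; fixed.
Sat(AF (p & ready)) = {q0, q1, q3, q6}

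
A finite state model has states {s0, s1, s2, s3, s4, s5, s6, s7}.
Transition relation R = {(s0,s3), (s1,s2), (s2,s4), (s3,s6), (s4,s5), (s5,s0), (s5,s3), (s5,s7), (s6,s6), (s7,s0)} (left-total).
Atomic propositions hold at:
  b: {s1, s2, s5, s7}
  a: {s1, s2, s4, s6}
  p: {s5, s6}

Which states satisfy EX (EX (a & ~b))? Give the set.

{s0, s1, s3, s5, s6}

Sat(~b) = {s0, s3, s4, s6}
Sat(a & ~b) = {s4, s6}
Sat(EX (a & ~b)) = {s : some successor in {s4, s6}} = {s2, s3, s6}
Sat(EX (EX (a & ~b))) = {s : some successor in {s2, s3, s6}} = {s0, s1, s3, s5, s6}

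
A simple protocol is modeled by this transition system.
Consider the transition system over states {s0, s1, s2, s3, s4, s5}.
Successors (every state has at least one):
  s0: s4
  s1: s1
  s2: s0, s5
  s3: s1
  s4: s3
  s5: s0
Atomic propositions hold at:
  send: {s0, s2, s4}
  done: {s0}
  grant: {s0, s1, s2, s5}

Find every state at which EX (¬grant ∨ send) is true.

{s0, s2, s4, s5}

Sat(¬grant) = {s3, s4}
Sat(¬grant ∨ send) = {s0, s2, s3, s4}
Sat(EX (¬grant ∨ send)) = {s : some successor in {s0, s2, s3, s4}} = {s0, s2, s4, s5}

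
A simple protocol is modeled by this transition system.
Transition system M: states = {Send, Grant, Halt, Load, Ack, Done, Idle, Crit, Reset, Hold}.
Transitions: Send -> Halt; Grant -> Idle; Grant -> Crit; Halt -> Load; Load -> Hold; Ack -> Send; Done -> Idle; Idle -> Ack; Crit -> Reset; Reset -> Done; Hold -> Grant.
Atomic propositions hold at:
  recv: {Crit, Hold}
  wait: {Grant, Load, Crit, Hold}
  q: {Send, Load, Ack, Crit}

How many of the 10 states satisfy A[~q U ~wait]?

Sat(~q) = {Grant, Halt, Done, Idle, Reset, Hold}
Sat(~wait) = {Send, Halt, Ack, Done, Idle, Reset}
A[~q U ~wait]: least fixpoint, start Z0 = Sat(~wait) = {Send, Halt, Ack, Done, Idle, Reset}, add states in Sat(~q) with every successor in Z. Already a fixed point.
Sat(A[~q U ~wait]) = {Send, Halt, Ack, Done, Idle, Reset}
|Sat(A[~q U ~wait])| = |{Send, Halt, Ack, Done, Idle, Reset}| = 6.

6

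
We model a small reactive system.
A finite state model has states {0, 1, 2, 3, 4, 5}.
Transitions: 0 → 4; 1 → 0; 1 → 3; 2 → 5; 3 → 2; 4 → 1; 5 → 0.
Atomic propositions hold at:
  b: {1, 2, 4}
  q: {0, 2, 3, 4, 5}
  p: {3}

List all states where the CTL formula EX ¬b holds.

Sat(¬b) = {0, 3, 5}
Sat(EX ¬b) = {s : some successor in {0, 3, 5}} = {1, 2, 5}

{1, 2, 5}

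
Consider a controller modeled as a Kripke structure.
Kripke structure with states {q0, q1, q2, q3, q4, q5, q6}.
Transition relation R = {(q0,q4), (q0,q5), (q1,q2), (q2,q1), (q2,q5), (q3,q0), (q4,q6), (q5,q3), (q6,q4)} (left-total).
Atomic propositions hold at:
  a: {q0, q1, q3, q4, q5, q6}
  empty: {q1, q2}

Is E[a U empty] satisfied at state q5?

E[a U empty]: least fixpoint, start Z0 = Sat(empty) = {q1, q2}, add states in Sat(a) with some successor in Z. Already a fixed point.
Sat(E[a U empty]) = {q1, q2}
q5 ∉ Sat(E[a U empty]) = {q1, q2}, so the formula does not hold at q5.

No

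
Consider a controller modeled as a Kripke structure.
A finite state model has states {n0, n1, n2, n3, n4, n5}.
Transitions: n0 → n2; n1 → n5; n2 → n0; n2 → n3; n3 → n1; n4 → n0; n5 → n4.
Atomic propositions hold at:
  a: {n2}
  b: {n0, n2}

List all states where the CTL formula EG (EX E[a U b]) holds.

E[a U b]: least fixpoint, start Z0 = Sat(b) = {n0, n2}, add states in Sat(a) with some successor in Z. Already a fixed point.
Sat(E[a U b]) = {n0, n2}
Sat(EX E[a U b]) = {s : some successor in {n0, n2}} = {n0, n2, n4}
EG (EX E[a U b]): greatest fixpoint, start Z0 = {n0, n2, n4}, keep only states in Sat with some successor in Z. Already a fixed point.
Sat(EG (EX E[a U b])) = {n0, n2, n4}

{n0, n2, n4}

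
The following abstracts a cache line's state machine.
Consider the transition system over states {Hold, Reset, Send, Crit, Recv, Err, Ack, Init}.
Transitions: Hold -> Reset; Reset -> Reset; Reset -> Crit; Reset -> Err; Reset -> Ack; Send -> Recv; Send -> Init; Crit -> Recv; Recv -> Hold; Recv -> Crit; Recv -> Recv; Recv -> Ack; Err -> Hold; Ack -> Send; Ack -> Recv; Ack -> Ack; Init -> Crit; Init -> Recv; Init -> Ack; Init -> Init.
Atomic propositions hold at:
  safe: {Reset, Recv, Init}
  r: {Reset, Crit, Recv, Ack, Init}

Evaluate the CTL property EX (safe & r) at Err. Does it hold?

Sat(safe & r) = {Reset, Recv, Init}
Sat(EX (safe & r)) = {s : some successor in {Reset, Recv, Init}} = {Hold, Reset, Send, Crit, Recv, Ack, Init}
Err ∉ Sat(EX (safe & r)) = {Hold, Reset, Send, Crit, Recv, Ack, Init}, so the formula does not hold at Err.

No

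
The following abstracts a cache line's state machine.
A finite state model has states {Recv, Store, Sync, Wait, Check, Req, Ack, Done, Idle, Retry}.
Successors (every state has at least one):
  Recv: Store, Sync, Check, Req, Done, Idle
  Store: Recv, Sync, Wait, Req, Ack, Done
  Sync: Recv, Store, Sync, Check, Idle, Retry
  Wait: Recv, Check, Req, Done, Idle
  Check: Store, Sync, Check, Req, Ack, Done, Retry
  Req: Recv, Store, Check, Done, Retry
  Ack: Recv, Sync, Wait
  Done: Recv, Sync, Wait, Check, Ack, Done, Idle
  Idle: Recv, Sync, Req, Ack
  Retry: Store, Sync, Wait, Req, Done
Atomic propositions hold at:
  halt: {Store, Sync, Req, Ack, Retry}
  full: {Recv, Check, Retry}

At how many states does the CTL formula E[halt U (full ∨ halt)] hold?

Sat(full ∨ halt) = {Recv, Store, Sync, Check, Req, Ack, Retry}
E[halt U (full ∨ halt)]: least fixpoint, start Z0 = Sat((full ∨ halt)) = {Recv, Store, Sync, Check, Req, Ack, Retry}, add states in Sat(halt) with some successor in Z. Already a fixed point.
Sat(E[halt U (full ∨ halt)]) = {Recv, Store, Sync, Check, Req, Ack, Retry}
|Sat(E[halt U (full ∨ halt)])| = |{Recv, Store, Sync, Check, Req, Ack, Retry}| = 7.

7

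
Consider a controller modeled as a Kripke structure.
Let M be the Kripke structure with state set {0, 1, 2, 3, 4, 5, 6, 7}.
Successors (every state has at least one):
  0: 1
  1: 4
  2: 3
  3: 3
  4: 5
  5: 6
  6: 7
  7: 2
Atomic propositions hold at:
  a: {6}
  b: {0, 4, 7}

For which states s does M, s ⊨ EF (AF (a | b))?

Sat(a | b) = {0, 4, 6, 7}
AF (a | b): least fixpoint, start Z0 = {0, 4, 6, 7}, add states with every successor in Z. Z1 = {0, 1, 4, 5, 6, 7}; fixed.
Sat(AF (a | b)) = {0, 1, 4, 5, 6, 7}
EF (AF (a | b)): least fixpoint, start Z0 = {0, 1, 4, 5, 6, 7}, add states with some successor in Z. Already a fixed point.
Sat(EF (AF (a | b))) = {0, 1, 4, 5, 6, 7}

{0, 1, 4, 5, 6, 7}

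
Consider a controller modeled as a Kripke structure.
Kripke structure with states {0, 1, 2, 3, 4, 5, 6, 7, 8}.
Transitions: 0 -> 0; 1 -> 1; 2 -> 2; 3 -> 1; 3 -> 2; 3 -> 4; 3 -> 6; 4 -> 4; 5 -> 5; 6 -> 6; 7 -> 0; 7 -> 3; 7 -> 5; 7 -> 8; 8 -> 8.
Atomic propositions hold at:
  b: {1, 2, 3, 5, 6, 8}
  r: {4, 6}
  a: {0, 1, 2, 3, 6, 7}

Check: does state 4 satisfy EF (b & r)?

No

Sat(b & r) = {6}
EF (b & r): least fixpoint, start Z0 = {6}, add states with some successor in Z. Z1 = {3, 6}; Z2 = {3, 6, 7}; fixed.
Sat(EF (b & r)) = {3, 6, 7}
4 ∉ Sat(EF (b & r)) = {3, 6, 7}, so the formula does not hold at 4.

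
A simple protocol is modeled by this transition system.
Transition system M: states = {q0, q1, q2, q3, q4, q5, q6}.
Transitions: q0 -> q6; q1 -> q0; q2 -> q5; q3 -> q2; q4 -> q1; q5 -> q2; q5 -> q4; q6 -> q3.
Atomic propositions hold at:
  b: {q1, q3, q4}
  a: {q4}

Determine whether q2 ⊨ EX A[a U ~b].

Sat(~b) = {q0, q2, q5, q6}
A[a U ~b]: least fixpoint, start Z0 = Sat(~b) = {q0, q2, q5, q6}, add states in Sat(a) with every successor in Z. Already a fixed point.
Sat(A[a U ~b]) = {q0, q2, q5, q6}
Sat(EX A[a U ~b]) = {s : some successor in {q0, q2, q5, q6}} = {q0, q1, q2, q3, q5}
q2 ∈ Sat(EX A[a U ~b]) = {q0, q1, q2, q3, q5}, so the formula holds at q2.

Yes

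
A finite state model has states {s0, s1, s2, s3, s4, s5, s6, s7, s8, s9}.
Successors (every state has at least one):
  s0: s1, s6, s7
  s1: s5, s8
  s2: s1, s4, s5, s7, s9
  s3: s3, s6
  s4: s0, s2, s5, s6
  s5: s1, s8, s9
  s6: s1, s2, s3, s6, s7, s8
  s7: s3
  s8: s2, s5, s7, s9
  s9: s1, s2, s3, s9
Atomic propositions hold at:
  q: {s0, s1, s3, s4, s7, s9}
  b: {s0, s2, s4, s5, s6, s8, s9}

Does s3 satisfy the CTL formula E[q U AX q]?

Sat(AX q) = {s : every successor in {s0, s1, s3, s4, s7, s9}} = {s7}
E[q U AX q]: least fixpoint, start Z0 = Sat(AX q) = {s7}, add states in Sat(q) with some successor in Z. Z1 = {s0, s7}; Z2 = {s0, s4, s7}; fixed.
Sat(E[q U AX q]) = {s0, s4, s7}
s3 ∉ Sat(E[q U AX q]) = {s0, s4, s7}, so the formula does not hold at s3.

No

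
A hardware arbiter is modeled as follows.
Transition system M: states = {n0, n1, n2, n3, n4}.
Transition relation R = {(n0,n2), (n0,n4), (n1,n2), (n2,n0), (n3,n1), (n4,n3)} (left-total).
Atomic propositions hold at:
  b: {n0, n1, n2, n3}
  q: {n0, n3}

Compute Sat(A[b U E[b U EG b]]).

{n0, n1, n2, n3}

EG b: greatest fixpoint, start Z0 = {n0, n1, n2, n3}, keep only states in Sat with some successor in Z. Already a fixed point.
Sat(EG b) = {n0, n1, n2, n3}
E[b U EG b]: least fixpoint, start Z0 = Sat(EG b) = {n0, n1, n2, n3}, add states in Sat(b) with some successor in Z. Already a fixed point.
Sat(E[b U EG b]) = {n0, n1, n2, n3}
A[b U E[b U EG b]]: least fixpoint, start Z0 = Sat(E[b U EG b]) = {n0, n1, n2, n3}, add states in Sat(b) with every successor in Z. Already a fixed point.
Sat(A[b U E[b U EG b]]) = {n0, n1, n2, n3}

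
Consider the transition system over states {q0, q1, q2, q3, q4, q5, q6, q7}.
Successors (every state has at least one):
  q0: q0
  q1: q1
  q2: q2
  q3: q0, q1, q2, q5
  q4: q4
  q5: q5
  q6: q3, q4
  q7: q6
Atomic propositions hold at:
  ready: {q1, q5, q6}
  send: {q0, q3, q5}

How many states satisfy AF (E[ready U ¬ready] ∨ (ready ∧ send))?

Sat(¬ready) = {q0, q2, q3, q4, q7}
E[ready U ¬ready]: least fixpoint, start Z0 = Sat(¬ready) = {q0, q2, q3, q4, q7}, add states in Sat(ready) with some successor in Z. Z1 = {q0, q2, q3, q4, q6, q7}; fixed.
Sat(E[ready U ¬ready]) = {q0, q2, q3, q4, q6, q7}
Sat(ready ∧ send) = {q5}
Sat(E[ready U ¬ready] ∨ (ready ∧ send)) = {q0, q2, q3, q4, q5, q6, q7}
AF (E[ready U ¬ready] ∨ (ready ∧ send)): least fixpoint, start Z0 = {q0, q2, q3, q4, q5, q6, q7}, add states with every successor in Z. Already a fixed point.
Sat(AF (E[ready U ¬ready] ∨ (ready ∧ send))) = {q0, q2, q3, q4, q5, q6, q7}
|Sat(AF (E[ready U ¬ready] ∨ (ready ∧ send)))| = |{q0, q2, q3, q4, q5, q6, q7}| = 7.

7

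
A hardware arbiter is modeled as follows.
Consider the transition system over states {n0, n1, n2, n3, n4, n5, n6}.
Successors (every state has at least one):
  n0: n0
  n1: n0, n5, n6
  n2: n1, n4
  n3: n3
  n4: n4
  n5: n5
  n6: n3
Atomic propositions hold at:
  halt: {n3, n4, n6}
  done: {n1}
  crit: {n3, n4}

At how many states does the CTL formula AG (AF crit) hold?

3

AF crit: least fixpoint, start Z0 = {n3, n4}, add states with every successor in Z. Z1 = {n3, n4, n6}; fixed.
Sat(AF crit) = {n3, n4, n6}
AG (AF crit): greatest fixpoint, start Z0 = {n3, n4, n6}, keep only states in Sat with every successor in Z. Already a fixed point.
Sat(AG (AF crit)) = {n3, n4, n6}
|Sat(AG (AF crit))| = |{n3, n4, n6}| = 3.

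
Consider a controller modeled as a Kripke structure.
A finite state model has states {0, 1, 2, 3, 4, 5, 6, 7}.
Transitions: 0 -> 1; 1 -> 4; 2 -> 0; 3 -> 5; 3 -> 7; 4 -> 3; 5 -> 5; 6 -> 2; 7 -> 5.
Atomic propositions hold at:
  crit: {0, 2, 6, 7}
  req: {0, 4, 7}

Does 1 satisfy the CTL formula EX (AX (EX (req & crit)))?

Yes

Sat(req & crit) = {0, 7}
Sat(EX (req & crit)) = {s : some successor in {0, 7}} = {2, 3}
Sat(AX (EX (req & crit))) = {s : every successor in {2, 3}} = {4, 6}
Sat(EX (AX (EX (req & crit)))) = {s : some successor in {4, 6}} = {1}
1 ∈ Sat(EX (AX (EX (req & crit)))) = {1}, so the formula holds at 1.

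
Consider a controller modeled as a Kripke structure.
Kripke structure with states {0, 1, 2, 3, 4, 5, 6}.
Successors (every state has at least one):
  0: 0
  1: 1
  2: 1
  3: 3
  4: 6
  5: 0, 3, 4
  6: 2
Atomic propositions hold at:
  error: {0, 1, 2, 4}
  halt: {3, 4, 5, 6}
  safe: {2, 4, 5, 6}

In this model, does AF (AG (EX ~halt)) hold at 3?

Sat(~halt) = {0, 1, 2}
Sat(EX ~halt) = {s : some successor in {0, 1, 2}} = {0, 1, 2, 5, 6}
AG (EX ~halt): greatest fixpoint, start Z0 = {0, 1, 2, 5, 6}, keep only states in Sat with every successor in Z. Z1 = {0, 1, 2, 6}; fixed.
Sat(AG (EX ~halt)) = {0, 1, 2, 6}
AF (AG (EX ~halt)): least fixpoint, start Z0 = {0, 1, 2, 6}, add states with every successor in Z. Z1 = {0, 1, 2, 4, 6}; fixed.
Sat(AF (AG (EX ~halt))) = {0, 1, 2, 4, 6}
3 ∉ Sat(AF (AG (EX ~halt))) = {0, 1, 2, 4, 6}, so the formula does not hold at 3.

No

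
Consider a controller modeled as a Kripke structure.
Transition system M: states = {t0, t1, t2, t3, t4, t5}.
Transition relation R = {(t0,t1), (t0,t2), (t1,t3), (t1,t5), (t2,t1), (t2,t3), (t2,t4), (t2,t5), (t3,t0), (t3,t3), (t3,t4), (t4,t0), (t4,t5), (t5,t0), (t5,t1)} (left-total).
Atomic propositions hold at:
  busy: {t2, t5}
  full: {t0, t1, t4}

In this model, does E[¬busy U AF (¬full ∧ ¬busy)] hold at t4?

Yes

Sat(¬busy) = {t0, t1, t3, t4}
Sat(¬full) = {t2, t3, t5}
Sat(¬full ∧ ¬busy) = {t3}
AF (¬full ∧ ¬busy): least fixpoint, start Z0 = {t3}, add states with every successor in Z. Already a fixed point.
Sat(AF (¬full ∧ ¬busy)) = {t3}
E[¬busy U AF (¬full ∧ ¬busy)]: least fixpoint, start Z0 = Sat(AF (¬full ∧ ¬busy)) = {t3}, add states in Sat(¬busy) with some successor in Z. Z1 = {t1, t3}; Z2 = {t0, t1, t3}; Z3 = {t0, t1, t3, t4}; fixed.
Sat(E[¬busy U AF (¬full ∧ ¬busy)]) = {t0, t1, t3, t4}
t4 ∈ Sat(E[¬busy U AF (¬full ∧ ¬busy)]) = {t0, t1, t3, t4}, so the formula holds at t4.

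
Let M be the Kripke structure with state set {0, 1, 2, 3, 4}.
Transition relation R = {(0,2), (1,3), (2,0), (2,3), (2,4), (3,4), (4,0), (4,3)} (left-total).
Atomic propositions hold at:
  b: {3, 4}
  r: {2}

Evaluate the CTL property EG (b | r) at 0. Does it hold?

No

Sat(b | r) = {2, 3, 4}
EG (b | r): greatest fixpoint, start Z0 = {2, 3, 4}, keep only states in Sat with some successor in Z. Already a fixed point.
Sat(EG (b | r)) = {2, 3, 4}
0 ∉ Sat(EG (b | r)) = {2, 3, 4}, so the formula does not hold at 0.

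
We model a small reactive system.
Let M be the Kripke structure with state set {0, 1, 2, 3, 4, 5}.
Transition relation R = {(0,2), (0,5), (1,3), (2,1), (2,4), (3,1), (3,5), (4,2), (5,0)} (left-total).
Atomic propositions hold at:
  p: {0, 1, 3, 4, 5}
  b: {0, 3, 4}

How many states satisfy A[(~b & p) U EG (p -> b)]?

Sat(~b) = {1, 2, 5}
Sat(~b & p) = {1, 5}
Sat(p -> b) = {0, 2, 3, 4}
EG (p -> b): greatest fixpoint, start Z0 = {0, 2, 3, 4}, keep only states in Sat with some successor in Z. Z1 = {0, 2, 4}; fixed.
Sat(EG (p -> b)) = {0, 2, 4}
A[(~b & p) U EG (p -> b)]: least fixpoint, start Z0 = Sat(EG (p -> b)) = {0, 2, 4}, add states in Sat(~b & p) with every successor in Z. Z1 = {0, 2, 4, 5}; fixed.
Sat(A[(~b & p) U EG (p -> b)]) = {0, 2, 4, 5}
|Sat(A[(~b & p) U EG (p -> b)])| = |{0, 2, 4, 5}| = 4.

4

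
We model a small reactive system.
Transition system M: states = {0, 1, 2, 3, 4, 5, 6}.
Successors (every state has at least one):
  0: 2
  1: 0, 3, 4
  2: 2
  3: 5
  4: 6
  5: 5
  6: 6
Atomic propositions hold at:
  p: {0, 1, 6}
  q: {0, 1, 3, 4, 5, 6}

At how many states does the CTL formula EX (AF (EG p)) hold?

EG p: greatest fixpoint, start Z0 = {0, 1, 6}, keep only states in Sat with some successor in Z. Z1 = {1, 6}; Z2 = {6}; fixed.
Sat(EG p) = {6}
AF (EG p): least fixpoint, start Z0 = {6}, add states with every successor in Z. Z1 = {4, 6}; fixed.
Sat(AF (EG p)) = {4, 6}
Sat(EX (AF (EG p))) = {s : some successor in {4, 6}} = {1, 4, 6}
|Sat(EX (AF (EG p)))| = |{1, 4, 6}| = 3.

3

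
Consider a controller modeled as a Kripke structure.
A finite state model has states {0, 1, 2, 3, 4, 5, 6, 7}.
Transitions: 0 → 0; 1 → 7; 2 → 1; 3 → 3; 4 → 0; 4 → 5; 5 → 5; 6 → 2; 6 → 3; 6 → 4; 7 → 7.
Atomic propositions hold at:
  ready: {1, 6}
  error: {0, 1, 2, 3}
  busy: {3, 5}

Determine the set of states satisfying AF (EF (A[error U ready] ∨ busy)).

{1, 2, 3, 4, 5, 6}

A[error U ready]: least fixpoint, start Z0 = Sat(ready) = {1, 6}, add states in Sat(error) with every successor in Z. Z1 = {1, 2, 6}; fixed.
Sat(A[error U ready]) = {1, 2, 6}
Sat(A[error U ready] ∨ busy) = {1, 2, 3, 5, 6}
EF (A[error U ready] ∨ busy): least fixpoint, start Z0 = {1, 2, 3, 5, 6}, add states with some successor in Z. Z1 = {1, 2, 3, 4, 5, 6}; fixed.
Sat(EF (A[error U ready] ∨ busy)) = {1, 2, 3, 4, 5, 6}
AF (EF (A[error U ready] ∨ busy)): least fixpoint, start Z0 = {1, 2, 3, 4, 5, 6}, add states with every successor in Z. Already a fixed point.
Sat(AF (EF (A[error U ready] ∨ busy))) = {1, 2, 3, 4, 5, 6}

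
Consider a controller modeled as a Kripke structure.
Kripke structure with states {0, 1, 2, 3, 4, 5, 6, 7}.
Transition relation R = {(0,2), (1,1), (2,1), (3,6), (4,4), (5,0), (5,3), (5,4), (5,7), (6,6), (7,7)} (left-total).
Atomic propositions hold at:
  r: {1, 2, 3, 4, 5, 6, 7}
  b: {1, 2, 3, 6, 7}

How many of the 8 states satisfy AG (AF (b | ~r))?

Sat(~r) = {0}
Sat(b | ~r) = {0, 1, 2, 3, 6, 7}
AF (b | ~r): least fixpoint, start Z0 = {0, 1, 2, 3, 6, 7}, add states with every successor in Z. Already a fixed point.
Sat(AF (b | ~r)) = {0, 1, 2, 3, 6, 7}
AG (AF (b | ~r)): greatest fixpoint, start Z0 = {0, 1, 2, 3, 6, 7}, keep only states in Sat with every successor in Z. Already a fixed point.
Sat(AG (AF (b | ~r))) = {0, 1, 2, 3, 6, 7}
|Sat(AG (AF (b | ~r)))| = |{0, 1, 2, 3, 6, 7}| = 6.

6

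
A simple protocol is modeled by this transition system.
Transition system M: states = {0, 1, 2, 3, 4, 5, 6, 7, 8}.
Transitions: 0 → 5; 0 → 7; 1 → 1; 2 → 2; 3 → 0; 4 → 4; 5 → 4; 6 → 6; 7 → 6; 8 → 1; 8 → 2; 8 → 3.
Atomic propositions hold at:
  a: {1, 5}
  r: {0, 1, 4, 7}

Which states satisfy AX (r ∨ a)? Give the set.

Sat(r ∨ a) = {0, 1, 4, 5, 7}
Sat(AX (r ∨ a)) = {s : every successor in {0, 1, 4, 5, 7}} = {0, 1, 3, 4, 5}

{0, 1, 3, 4, 5}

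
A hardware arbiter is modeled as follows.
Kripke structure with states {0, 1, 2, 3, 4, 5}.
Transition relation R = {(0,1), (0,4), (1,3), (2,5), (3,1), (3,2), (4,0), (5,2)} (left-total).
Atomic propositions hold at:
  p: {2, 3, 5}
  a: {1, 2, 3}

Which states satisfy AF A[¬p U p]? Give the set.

{1, 2, 3, 5}

Sat(¬p) = {0, 1, 4}
A[¬p U p]: least fixpoint, start Z0 = Sat(p) = {2, 3, 5}, add states in Sat(¬p) with every successor in Z. Z1 = {1, 2, 3, 5}; fixed.
Sat(A[¬p U p]) = {1, 2, 3, 5}
AF A[¬p U p]: least fixpoint, start Z0 = {1, 2, 3, 5}, add states with every successor in Z. Already a fixed point.
Sat(AF A[¬p U p]) = {1, 2, 3, 5}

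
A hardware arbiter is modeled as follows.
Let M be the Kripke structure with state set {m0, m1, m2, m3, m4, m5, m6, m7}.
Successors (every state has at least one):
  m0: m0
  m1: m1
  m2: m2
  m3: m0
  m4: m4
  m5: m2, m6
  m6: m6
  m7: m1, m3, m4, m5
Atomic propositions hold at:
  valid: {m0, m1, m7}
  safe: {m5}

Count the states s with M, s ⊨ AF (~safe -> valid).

5

Sat(~safe) = {m0, m1, m2, m3, m4, m6, m7}
Sat(~safe -> valid) = {m0, m1, m5, m7}
AF (~safe -> valid): least fixpoint, start Z0 = {m0, m1, m5, m7}, add states with every successor in Z. Z1 = {m0, m1, m3, m5, m7}; fixed.
Sat(AF (~safe -> valid)) = {m0, m1, m3, m5, m7}
|Sat(AF (~safe -> valid))| = |{m0, m1, m3, m5, m7}| = 5.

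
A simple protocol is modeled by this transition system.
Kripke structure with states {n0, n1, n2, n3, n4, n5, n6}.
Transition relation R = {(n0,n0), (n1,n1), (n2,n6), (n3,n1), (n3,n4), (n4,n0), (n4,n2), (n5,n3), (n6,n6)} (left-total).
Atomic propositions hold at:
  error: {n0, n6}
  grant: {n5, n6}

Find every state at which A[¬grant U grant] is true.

Sat(¬grant) = {n0, n1, n2, n3, n4}
A[¬grant U grant]: least fixpoint, start Z0 = Sat(grant) = {n5, n6}, add states in Sat(¬grant) with every successor in Z. Z1 = {n2, n5, n6}; fixed.
Sat(A[¬grant U grant]) = {n2, n5, n6}

{n2, n5, n6}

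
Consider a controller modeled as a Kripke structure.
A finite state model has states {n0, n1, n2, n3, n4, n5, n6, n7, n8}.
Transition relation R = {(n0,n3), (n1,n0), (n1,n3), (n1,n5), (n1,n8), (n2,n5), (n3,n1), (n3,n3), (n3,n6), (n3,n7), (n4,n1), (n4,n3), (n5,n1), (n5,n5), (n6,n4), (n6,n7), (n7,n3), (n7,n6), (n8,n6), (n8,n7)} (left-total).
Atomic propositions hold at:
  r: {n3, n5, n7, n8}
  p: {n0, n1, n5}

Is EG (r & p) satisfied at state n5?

Sat(r & p) = {n5}
EG (r & p): greatest fixpoint, start Z0 = {n5}, keep only states in Sat with some successor in Z. Already a fixed point.
Sat(EG (r & p)) = {n5}
n5 ∈ Sat(EG (r & p)) = {n5}, so the formula holds at n5.

Yes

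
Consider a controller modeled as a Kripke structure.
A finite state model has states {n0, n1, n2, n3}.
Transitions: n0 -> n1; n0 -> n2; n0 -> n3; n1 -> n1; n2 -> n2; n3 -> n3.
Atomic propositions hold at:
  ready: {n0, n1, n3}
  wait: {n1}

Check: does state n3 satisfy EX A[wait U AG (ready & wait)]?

Sat(ready & wait) = {n1}
AG (ready & wait): greatest fixpoint, start Z0 = {n1}, keep only states in Sat with every successor in Z. Already a fixed point.
Sat(AG (ready & wait)) = {n1}
A[wait U AG (ready & wait)]: least fixpoint, start Z0 = Sat(AG (ready & wait)) = {n1}, add states in Sat(wait) with every successor in Z. Already a fixed point.
Sat(A[wait U AG (ready & wait)]) = {n1}
Sat(EX A[wait U AG (ready & wait)]) = {s : some successor in {n1}} = {n0, n1}
n3 ∉ Sat(EX A[wait U AG (ready & wait)]) = {n0, n1}, so the formula does not hold at n3.

No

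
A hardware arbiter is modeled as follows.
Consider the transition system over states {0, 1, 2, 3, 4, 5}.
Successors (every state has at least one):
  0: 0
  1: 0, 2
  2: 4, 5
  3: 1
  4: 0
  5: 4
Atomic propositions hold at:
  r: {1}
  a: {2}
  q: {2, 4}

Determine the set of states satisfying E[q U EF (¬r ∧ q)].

Sat(¬r) = {0, 2, 3, 4, 5}
Sat(¬r ∧ q) = {2, 4}
EF (¬r ∧ q): least fixpoint, start Z0 = {2, 4}, add states with some successor in Z. Z1 = {1, 2, 4, 5}; Z2 = {1, 2, 3, 4, 5}; fixed.
Sat(EF (¬r ∧ q)) = {1, 2, 3, 4, 5}
E[q U EF (¬r ∧ q)]: least fixpoint, start Z0 = Sat(EF (¬r ∧ q)) = {1, 2, 3, 4, 5}, add states in Sat(q) with some successor in Z. Already a fixed point.
Sat(E[q U EF (¬r ∧ q)]) = {1, 2, 3, 4, 5}

{1, 2, 3, 4, 5}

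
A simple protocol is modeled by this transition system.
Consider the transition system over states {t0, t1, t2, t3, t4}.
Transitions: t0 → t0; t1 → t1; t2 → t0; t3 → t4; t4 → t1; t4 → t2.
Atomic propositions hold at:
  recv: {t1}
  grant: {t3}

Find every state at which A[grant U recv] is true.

A[grant U recv]: least fixpoint, start Z0 = Sat(recv) = {t1}, add states in Sat(grant) with every successor in Z. Already a fixed point.
Sat(A[grant U recv]) = {t1}

{t1}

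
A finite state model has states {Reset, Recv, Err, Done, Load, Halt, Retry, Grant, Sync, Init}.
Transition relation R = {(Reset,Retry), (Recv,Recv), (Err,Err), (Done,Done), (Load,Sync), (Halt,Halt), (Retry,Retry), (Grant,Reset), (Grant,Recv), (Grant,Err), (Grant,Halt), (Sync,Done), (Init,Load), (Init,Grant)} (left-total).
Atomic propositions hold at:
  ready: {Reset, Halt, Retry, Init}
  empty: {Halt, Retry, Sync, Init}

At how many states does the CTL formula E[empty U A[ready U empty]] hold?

5

A[ready U empty]: least fixpoint, start Z0 = Sat(empty) = {Halt, Retry, Sync, Init}, add states in Sat(ready) with every successor in Z. Z1 = {Reset, Halt, Retry, Sync, Init}; fixed.
Sat(A[ready U empty]) = {Reset, Halt, Retry, Sync, Init}
E[empty U A[ready U empty]]: least fixpoint, start Z0 = Sat(A[ready U empty]) = {Reset, Halt, Retry, Sync, Init}, add states in Sat(empty) with some successor in Z. Already a fixed point.
Sat(E[empty U A[ready U empty]]) = {Reset, Halt, Retry, Sync, Init}
|Sat(E[empty U A[ready U empty]])| = |{Reset, Halt, Retry, Sync, Init}| = 5.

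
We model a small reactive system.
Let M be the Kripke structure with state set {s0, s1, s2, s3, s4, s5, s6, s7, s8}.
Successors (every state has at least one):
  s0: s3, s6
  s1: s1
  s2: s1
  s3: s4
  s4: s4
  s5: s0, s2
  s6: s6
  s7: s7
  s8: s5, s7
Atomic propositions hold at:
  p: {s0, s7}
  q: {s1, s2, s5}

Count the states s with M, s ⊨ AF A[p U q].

A[p U q]: least fixpoint, start Z0 = Sat(q) = {s1, s2, s5}, add states in Sat(p) with every successor in Z. Already a fixed point.
Sat(A[p U q]) = {s1, s2, s5}
AF A[p U q]: least fixpoint, start Z0 = {s1, s2, s5}, add states with every successor in Z. Already a fixed point.
Sat(AF A[p U q]) = {s1, s2, s5}
|Sat(AF A[p U q])| = |{s1, s2, s5}| = 3.

3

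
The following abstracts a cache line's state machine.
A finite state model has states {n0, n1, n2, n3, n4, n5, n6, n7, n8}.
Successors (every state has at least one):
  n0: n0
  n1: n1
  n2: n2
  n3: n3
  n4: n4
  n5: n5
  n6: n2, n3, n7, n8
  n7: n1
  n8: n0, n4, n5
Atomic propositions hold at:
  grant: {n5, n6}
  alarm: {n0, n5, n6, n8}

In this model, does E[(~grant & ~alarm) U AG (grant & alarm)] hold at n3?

No

Sat(~grant) = {n0, n1, n2, n3, n4, n7, n8}
Sat(~alarm) = {n1, n2, n3, n4, n7}
Sat(~grant & ~alarm) = {n1, n2, n3, n4, n7}
Sat(grant & alarm) = {n5, n6}
AG (grant & alarm): greatest fixpoint, start Z0 = {n5, n6}, keep only states in Sat with every successor in Z. Z1 = {n5}; fixed.
Sat(AG (grant & alarm)) = {n5}
E[(~grant & ~alarm) U AG (grant & alarm)]: least fixpoint, start Z0 = Sat(AG (grant & alarm)) = {n5}, add states in Sat(~grant & ~alarm) with some successor in Z. Already a fixed point.
Sat(E[(~grant & ~alarm) U AG (grant & alarm)]) = {n5}
n3 ∉ Sat(E[(~grant & ~alarm) U AG (grant & alarm)]) = {n5}, so the formula does not hold at n3.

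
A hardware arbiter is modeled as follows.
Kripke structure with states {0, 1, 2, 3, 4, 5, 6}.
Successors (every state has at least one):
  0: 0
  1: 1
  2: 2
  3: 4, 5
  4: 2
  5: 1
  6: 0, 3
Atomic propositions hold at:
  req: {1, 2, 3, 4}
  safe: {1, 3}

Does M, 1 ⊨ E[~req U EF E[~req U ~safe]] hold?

No

Sat(~req) = {0, 5, 6}
Sat(~safe) = {0, 2, 4, 5, 6}
E[~req U ~safe]: least fixpoint, start Z0 = Sat(~safe) = {0, 2, 4, 5, 6}, add states in Sat(~req) with some successor in Z. Already a fixed point.
Sat(E[~req U ~safe]) = {0, 2, 4, 5, 6}
EF E[~req U ~safe]: least fixpoint, start Z0 = {0, 2, 4, 5, 6}, add states with some successor in Z. Z1 = {0, 2, 3, 4, 5, 6}; fixed.
Sat(EF E[~req U ~safe]) = {0, 2, 3, 4, 5, 6}
E[~req U EF E[~req U ~safe]]: least fixpoint, start Z0 = Sat(EF E[~req U ~safe]) = {0, 2, 3, 4, 5, 6}, add states in Sat(~req) with some successor in Z. Already a fixed point.
Sat(E[~req U EF E[~req U ~safe]]) = {0, 2, 3, 4, 5, 6}
1 ∉ Sat(E[~req U EF E[~req U ~safe]]) = {0, 2, 3, 4, 5, 6}, so the formula does not hold at 1.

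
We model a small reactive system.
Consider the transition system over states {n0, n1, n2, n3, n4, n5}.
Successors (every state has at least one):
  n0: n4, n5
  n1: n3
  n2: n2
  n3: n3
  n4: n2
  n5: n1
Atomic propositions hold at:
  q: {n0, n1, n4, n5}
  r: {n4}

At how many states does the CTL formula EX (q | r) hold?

Sat(q | r) = {n0, n1, n4, n5}
Sat(EX (q | r)) = {s : some successor in {n0, n1, n4, n5}} = {n0, n5}
|Sat(EX (q | r))| = |{n0, n5}| = 2.

2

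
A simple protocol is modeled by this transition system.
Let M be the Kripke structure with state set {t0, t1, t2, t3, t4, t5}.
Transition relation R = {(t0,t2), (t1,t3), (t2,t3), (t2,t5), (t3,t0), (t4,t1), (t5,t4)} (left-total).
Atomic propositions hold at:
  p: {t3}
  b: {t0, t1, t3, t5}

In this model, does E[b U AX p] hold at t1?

Yes

Sat(AX p) = {s : every successor in {t3}} = {t1}
E[b U AX p]: least fixpoint, start Z0 = Sat(AX p) = {t1}, add states in Sat(b) with some successor in Z. Already a fixed point.
Sat(E[b U AX p]) = {t1}
t1 ∈ Sat(E[b U AX p]) = {t1}, so the formula holds at t1.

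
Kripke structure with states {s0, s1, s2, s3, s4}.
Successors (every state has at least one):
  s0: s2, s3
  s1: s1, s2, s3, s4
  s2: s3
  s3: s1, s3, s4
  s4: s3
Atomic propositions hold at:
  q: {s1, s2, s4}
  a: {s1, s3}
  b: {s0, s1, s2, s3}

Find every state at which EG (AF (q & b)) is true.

Sat(q & b) = {s1, s2}
AF (q & b): least fixpoint, start Z0 = {s1, s2}, add states with every successor in Z. Already a fixed point.
Sat(AF (q & b)) = {s1, s2}
EG (AF (q & b)): greatest fixpoint, start Z0 = {s1, s2}, keep only states in Sat with some successor in Z. Z1 = {s1}; fixed.
Sat(EG (AF (q & b))) = {s1}

{s1}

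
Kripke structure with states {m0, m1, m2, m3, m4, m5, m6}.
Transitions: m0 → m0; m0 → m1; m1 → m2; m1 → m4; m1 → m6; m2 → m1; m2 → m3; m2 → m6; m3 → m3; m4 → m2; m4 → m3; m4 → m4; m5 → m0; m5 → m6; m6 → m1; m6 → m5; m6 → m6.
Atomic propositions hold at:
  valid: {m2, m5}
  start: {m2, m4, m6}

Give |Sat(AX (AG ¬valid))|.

Sat(¬valid) = {m0, m1, m3, m4, m6}
AG ¬valid: greatest fixpoint, start Z0 = {m0, m1, m3, m4, m6}, keep only states in Sat with every successor in Z. Z1 = {m0, m3}; Z2 = {m3}; fixed.
Sat(AG ¬valid) = {m3}
Sat(AX (AG ¬valid)) = {s : every successor in {m3}} = {m3}
|Sat(AX (AG ¬valid))| = |{m3}| = 1.

1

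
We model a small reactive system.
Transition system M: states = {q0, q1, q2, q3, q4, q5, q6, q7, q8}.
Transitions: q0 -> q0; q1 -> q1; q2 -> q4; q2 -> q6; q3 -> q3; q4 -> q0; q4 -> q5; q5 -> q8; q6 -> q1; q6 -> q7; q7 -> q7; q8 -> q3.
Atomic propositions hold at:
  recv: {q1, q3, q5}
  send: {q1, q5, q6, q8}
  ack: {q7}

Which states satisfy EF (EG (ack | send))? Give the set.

{q1, q2, q6, q7}

Sat(ack | send) = {q1, q5, q6, q7, q8}
EG (ack | send): greatest fixpoint, start Z0 = {q1, q5, q6, q7, q8}, keep only states in Sat with some successor in Z. Z1 = {q1, q5, q6, q7}; Z2 = {q1, q6, q7}; fixed.
Sat(EG (ack | send)) = {q1, q6, q7}
EF (EG (ack | send)): least fixpoint, start Z0 = {q1, q6, q7}, add states with some successor in Z. Z1 = {q1, q2, q6, q7}; fixed.
Sat(EF (EG (ack | send))) = {q1, q2, q6, q7}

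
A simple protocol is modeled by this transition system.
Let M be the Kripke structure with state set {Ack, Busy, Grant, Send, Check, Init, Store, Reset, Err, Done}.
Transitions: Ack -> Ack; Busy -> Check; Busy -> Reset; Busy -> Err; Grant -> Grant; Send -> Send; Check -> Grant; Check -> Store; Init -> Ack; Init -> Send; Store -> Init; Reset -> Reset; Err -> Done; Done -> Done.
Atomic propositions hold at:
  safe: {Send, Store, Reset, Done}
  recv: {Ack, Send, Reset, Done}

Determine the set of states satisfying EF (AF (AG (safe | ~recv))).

Sat(~recv) = {Busy, Grant, Check, Init, Store, Err}
Sat(safe | ~recv) = {Busy, Grant, Send, Check, Init, Store, Reset, Err, Done}
AG (safe | ~recv): greatest fixpoint, start Z0 = {Busy, Grant, Send, Check, Init, Store, Reset, Err, Done}, keep only states in Sat with every successor in Z. Z1 = {Busy, Grant, Send, Check, Store, Reset, Err, Done}; Z2 = {Busy, Grant, Send, Check, Reset, Err, Done}; Z3 = {Busy, Grant, Send, Reset, Err, Done}; Z4 = {Grant, Send, Reset, Err, Done}; fixed.
Sat(AG (safe | ~recv)) = {Grant, Send, Reset, Err, Done}
AF (AG (safe | ~recv)): least fixpoint, start Z0 = {Grant, Send, Reset, Err, Done}, add states with every successor in Z. Already a fixed point.
Sat(AF (AG (safe | ~recv))) = {Grant, Send, Reset, Err, Done}
EF (AF (AG (safe | ~recv))): least fixpoint, start Z0 = {Grant, Send, Reset, Err, Done}, add states with some successor in Z. Z1 = {Busy, Grant, Send, Check, Init, Reset, Err, Done}; Z2 = {Busy, Grant, Send, Check, Init, Store, Reset, Err, Done}; fixed.
Sat(EF (AF (AG (safe | ~recv)))) = {Busy, Grant, Send, Check, Init, Store, Reset, Err, Done}

{Busy, Grant, Send, Check, Init, Store, Reset, Err, Done}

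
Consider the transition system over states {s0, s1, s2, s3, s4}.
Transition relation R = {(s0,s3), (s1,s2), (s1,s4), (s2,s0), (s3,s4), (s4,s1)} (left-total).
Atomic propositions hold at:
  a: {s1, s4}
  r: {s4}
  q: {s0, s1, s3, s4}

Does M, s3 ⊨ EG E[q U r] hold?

Yes

E[q U r]: least fixpoint, start Z0 = Sat(r) = {s4}, add states in Sat(q) with some successor in Z. Z1 = {s1, s3, s4}; Z2 = {s0, s1, s3, s4}; fixed.
Sat(E[q U r]) = {s0, s1, s3, s4}
EG E[q U r]: greatest fixpoint, start Z0 = {s0, s1, s3, s4}, keep only states in Sat with some successor in Z. Already a fixed point.
Sat(EG E[q U r]) = {s0, s1, s3, s4}
s3 ∈ Sat(EG E[q U r]) = {s0, s1, s3, s4}, so the formula holds at s3.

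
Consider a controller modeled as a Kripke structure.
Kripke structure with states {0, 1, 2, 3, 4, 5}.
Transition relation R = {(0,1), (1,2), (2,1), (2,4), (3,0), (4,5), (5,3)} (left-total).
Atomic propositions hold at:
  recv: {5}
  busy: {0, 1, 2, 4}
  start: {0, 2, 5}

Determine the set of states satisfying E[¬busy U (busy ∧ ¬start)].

Sat(¬busy) = {3, 5}
Sat(¬start) = {1, 3, 4}
Sat(busy ∧ ¬start) = {1, 4}
E[¬busy U (busy ∧ ¬start)]: least fixpoint, start Z0 = Sat((busy ∧ ¬start)) = {1, 4}, add states in Sat(¬busy) with some successor in Z. Already a fixed point.
Sat(E[¬busy U (busy ∧ ¬start)]) = {1, 4}

{1, 4}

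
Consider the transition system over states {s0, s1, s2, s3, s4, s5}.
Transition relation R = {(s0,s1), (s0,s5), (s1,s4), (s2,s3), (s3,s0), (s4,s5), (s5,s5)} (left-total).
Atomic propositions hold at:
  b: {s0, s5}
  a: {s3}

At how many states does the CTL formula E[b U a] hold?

1

E[b U a]: least fixpoint, start Z0 = Sat(a) = {s3}, add states in Sat(b) with some successor in Z. Already a fixed point.
Sat(E[b U a]) = {s3}
|Sat(E[b U a])| = |{s3}| = 1.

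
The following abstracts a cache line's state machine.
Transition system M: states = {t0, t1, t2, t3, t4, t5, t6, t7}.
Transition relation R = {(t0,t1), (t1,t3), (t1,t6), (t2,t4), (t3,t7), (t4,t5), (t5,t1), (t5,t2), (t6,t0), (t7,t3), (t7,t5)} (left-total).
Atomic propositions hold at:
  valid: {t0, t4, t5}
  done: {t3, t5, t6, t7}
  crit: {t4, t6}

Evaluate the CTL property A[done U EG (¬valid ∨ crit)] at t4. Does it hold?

No

Sat(¬valid) = {t1, t2, t3, t6, t7}
Sat(¬valid ∨ crit) = {t1, t2, t3, t4, t6, t7}
EG (¬valid ∨ crit): greatest fixpoint, start Z0 = {t1, t2, t3, t4, t6, t7}, keep only states in Sat with some successor in Z. Z1 = {t1, t2, t3, t7}; Z2 = {t1, t3, t7}; fixed.
Sat(EG (¬valid ∨ crit)) = {t1, t3, t7}
A[done U EG (¬valid ∨ crit)]: least fixpoint, start Z0 = Sat(EG (¬valid ∨ crit)) = {t1, t3, t7}, add states in Sat(done) with every successor in Z. Already a fixed point.
Sat(A[done U EG (¬valid ∨ crit)]) = {t1, t3, t7}
t4 ∉ Sat(A[done U EG (¬valid ∨ crit)]) = {t1, t3, t7}, so the formula does not hold at t4.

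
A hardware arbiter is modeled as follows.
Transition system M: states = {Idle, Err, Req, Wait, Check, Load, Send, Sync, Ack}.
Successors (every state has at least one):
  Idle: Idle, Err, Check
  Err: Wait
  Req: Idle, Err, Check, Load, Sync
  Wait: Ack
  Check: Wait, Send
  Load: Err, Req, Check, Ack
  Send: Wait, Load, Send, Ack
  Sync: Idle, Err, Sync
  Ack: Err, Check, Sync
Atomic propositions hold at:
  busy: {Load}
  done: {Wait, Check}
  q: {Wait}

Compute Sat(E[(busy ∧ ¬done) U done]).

{Wait, Check, Load}

Sat(¬done) = {Idle, Err, Req, Load, Send, Sync, Ack}
Sat(busy ∧ ¬done) = {Load}
E[(busy ∧ ¬done) U done]: least fixpoint, start Z0 = Sat(done) = {Wait, Check}, add states in Sat(busy ∧ ¬done) with some successor in Z. Z1 = {Wait, Check, Load}; fixed.
Sat(E[(busy ∧ ¬done) U done]) = {Wait, Check, Load}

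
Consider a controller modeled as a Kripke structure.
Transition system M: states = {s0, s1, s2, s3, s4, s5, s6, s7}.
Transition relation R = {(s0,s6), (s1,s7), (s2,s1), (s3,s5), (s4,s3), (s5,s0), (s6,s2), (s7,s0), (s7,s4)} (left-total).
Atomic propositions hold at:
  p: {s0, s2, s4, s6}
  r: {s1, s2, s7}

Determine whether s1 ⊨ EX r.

Sat(EX r) = {s : some successor in {s1, s2, s7}} = {s1, s2, s6}
s1 ∈ Sat(EX r) = {s1, s2, s6}, so the formula holds at s1.

Yes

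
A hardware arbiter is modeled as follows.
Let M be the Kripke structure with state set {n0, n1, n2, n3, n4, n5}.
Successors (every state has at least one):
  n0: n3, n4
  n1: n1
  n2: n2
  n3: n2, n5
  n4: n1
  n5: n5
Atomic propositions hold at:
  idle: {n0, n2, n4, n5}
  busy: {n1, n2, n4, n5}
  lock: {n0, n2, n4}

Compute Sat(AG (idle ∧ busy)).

{n2, n5}

Sat(idle ∧ busy) = {n2, n4, n5}
AG (idle ∧ busy): greatest fixpoint, start Z0 = {n2, n4, n5}, keep only states in Sat with every successor in Z. Z1 = {n2, n5}; fixed.
Sat(AG (idle ∧ busy)) = {n2, n5}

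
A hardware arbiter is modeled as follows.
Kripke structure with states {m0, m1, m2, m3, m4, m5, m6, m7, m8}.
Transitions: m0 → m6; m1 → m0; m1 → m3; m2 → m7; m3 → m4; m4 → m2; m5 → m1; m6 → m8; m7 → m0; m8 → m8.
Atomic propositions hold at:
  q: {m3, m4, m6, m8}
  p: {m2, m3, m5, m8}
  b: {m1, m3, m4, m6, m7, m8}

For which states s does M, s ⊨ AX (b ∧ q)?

Sat(b ∧ q) = {m3, m4, m6, m8}
Sat(AX (b ∧ q)) = {s : every successor in {m3, m4, m6, m8}} = {m0, m3, m6, m8}

{m0, m3, m6, m8}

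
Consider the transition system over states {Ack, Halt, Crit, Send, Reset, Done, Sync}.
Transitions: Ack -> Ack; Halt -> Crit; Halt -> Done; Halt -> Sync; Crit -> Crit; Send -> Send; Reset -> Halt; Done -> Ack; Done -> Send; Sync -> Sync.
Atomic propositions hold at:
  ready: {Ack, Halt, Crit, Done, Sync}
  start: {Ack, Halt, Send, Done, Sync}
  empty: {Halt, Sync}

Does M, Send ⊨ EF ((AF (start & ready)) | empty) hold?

Sat(start & ready) = {Ack, Halt, Done, Sync}
AF (start & ready): least fixpoint, start Z0 = {Ack, Halt, Done, Sync}, add states with every successor in Z. Z1 = {Ack, Halt, Reset, Done, Sync}; fixed.
Sat(AF (start & ready)) = {Ack, Halt, Reset, Done, Sync}
Sat((AF (start & ready)) | empty) = {Ack, Halt, Reset, Done, Sync}
EF ((AF (start & ready)) | empty): least fixpoint, start Z0 = {Ack, Halt, Reset, Done, Sync}, add states with some successor in Z. Already a fixed point.
Sat(EF ((AF (start & ready)) | empty)) = {Ack, Halt, Reset, Done, Sync}
Send ∉ Sat(EF ((AF (start & ready)) | empty)) = {Ack, Halt, Reset, Done, Sync}, so the formula does not hold at Send.

No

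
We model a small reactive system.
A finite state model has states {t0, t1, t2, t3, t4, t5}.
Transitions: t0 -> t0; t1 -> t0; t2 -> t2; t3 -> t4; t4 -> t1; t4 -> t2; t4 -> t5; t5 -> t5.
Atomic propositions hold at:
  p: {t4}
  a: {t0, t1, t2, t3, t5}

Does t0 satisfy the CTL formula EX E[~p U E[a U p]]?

No

Sat(~p) = {t0, t1, t2, t3, t5}
E[a U p]: least fixpoint, start Z0 = Sat(p) = {t4}, add states in Sat(a) with some successor in Z. Z1 = {t3, t4}; fixed.
Sat(E[a U p]) = {t3, t4}
E[~p U E[a U p]]: least fixpoint, start Z0 = Sat(E[a U p]) = {t3, t4}, add states in Sat(~p) with some successor in Z. Already a fixed point.
Sat(E[~p U E[a U p]]) = {t3, t4}
Sat(EX E[~p U E[a U p]]) = {s : some successor in {t3, t4}} = {t3}
t0 ∉ Sat(EX E[~p U E[a U p]]) = {t3}, so the formula does not hold at t0.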